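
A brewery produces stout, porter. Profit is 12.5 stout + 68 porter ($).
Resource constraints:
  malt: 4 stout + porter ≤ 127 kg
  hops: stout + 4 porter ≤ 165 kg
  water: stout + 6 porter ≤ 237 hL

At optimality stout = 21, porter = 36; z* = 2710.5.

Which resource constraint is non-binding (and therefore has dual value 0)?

malt

malt: 120/127 (slack 7)
hops: 165/165 (binding)
water: 237/237 (binding)
By complementary slackness, a constraint with positive slack has shadow price 0 → malt.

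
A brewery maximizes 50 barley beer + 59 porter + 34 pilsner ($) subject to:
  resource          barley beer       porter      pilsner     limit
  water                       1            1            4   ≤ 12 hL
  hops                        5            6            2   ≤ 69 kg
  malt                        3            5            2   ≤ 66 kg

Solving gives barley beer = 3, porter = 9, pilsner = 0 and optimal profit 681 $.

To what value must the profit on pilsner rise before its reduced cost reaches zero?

Check each constraint at x*: water 12/12 (tight); hops 69/69 (tight); malt 54/66 (slack 12).
Since malt is not tight, its dual is 0.
Dual feasibility on the basic columns requires 1·y_water + 5·y_hops = 50, 1·y_water + 6·y_hops = 59.
Solving: y_water = 5, y_hops = 9.
pilsner enters the basis when its profit ≥ yᵀa₃ = 5·4 + 9·2 = 38.

38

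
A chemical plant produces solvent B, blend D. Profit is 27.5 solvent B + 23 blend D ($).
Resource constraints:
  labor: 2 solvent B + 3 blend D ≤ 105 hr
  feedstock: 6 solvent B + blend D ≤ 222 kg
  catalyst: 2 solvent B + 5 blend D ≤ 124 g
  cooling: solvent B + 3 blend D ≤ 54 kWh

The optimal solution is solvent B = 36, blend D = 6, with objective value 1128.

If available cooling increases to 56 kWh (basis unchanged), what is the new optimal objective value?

1141

Binding: feedstock and cooling. Non-binding: labor (15 unused), catalyst (22 unused).
By complementary slackness, y = 0 for the non-binding constraints.
Dual feasibility on the basic columns requires 6·y_feedstock + 1·y_cooling = 27.5, 1·y_feedstock + 3·y_cooling = 23.
→ y_feedstock = 3.5 and y_cooling = 6.5.
Δz = y_cooling·Δb = 6.5 × (2) = 13, so new z* = 1128 + 13 = 1141.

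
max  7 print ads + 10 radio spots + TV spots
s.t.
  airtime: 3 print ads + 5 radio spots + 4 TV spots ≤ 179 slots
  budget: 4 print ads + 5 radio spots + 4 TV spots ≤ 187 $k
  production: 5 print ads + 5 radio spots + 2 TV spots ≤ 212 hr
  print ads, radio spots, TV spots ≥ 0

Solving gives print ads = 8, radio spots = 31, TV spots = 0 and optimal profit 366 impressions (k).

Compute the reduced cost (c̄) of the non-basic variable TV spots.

Check each constraint at x*: airtime 179/179 (tight); budget 187/187 (tight); production 195/212 (slack 17).
Since production is not tight, its dual is 0.
Dual feasibility on the basic columns requires 3·y_airtime + 4·y_budget = 7, 5·y_airtime + 5·y_budget = 10.
This yields shadow prices y_airtime = 1, y_budget = 1.
Reduced cost of TV spots: c₃ − yᵀa₃ = 1 − (1·4 + 1·4) = 1 − 8 = -7.

-7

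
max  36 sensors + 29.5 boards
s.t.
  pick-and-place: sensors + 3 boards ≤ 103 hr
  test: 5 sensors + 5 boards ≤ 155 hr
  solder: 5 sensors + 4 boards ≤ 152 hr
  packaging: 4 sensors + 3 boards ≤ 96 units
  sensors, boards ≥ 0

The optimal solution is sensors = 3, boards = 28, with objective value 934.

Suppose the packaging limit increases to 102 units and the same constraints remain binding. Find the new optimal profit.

Binding: test and packaging. Non-binding: pick-and-place (16 unused), solder (25 unused).
By complementary slackness, y = 0 for the non-binding constraints.
From A_Bᵀ y = c: 5·y_test + 4·y_packaging = 36; 5·y_test + 3·y_packaging = 29.5.
This yields shadow prices y_test = 2, y_packaging = 6.5.
Δz = y_packaging·Δb = 6.5 × (6) = 39, so new z* = 934 + 39 = 973.

973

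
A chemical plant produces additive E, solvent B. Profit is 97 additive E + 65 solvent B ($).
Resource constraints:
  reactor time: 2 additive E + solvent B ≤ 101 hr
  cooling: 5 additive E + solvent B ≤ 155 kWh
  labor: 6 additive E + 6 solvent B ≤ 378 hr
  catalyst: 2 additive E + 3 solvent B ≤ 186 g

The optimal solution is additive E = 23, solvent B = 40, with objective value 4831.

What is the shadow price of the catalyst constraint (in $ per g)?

0

At the optimum: reactor time uses 86 of 101 (slack = 15); cooling uses 155 of 155 (binding); labor uses 378 of 378 (binding); catalyst uses 166 of 186 (slack = 20).
Since reactor time, catalyst are not tight, their duals are 0.
Dual feasibility on the basic columns requires 5·y_cooling + 6·y_labor = 97, 1·y_cooling + 6·y_labor = 65.
→ y_cooling = 8 and y_labor = 9.5.
Shadow price of catalyst = 0.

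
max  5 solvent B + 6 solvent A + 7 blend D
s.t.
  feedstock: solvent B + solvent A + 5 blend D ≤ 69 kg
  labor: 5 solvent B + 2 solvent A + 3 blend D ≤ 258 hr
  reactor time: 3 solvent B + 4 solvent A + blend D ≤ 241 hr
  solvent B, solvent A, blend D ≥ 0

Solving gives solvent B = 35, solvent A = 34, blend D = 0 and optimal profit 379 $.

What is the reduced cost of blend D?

At the optimum: feedstock uses 69 of 69 (binding); labor uses 243 of 258 (slack = 15); reactor time uses 241 of 241 (binding).
Slack constraints have shadow price 0 (complementary slackness).
Dual feasibility on the basic columns requires 1·y_feedstock + 3·y_reactor time = 5, 1·y_feedstock + 4·y_reactor time = 6.
→ y_feedstock = 2 and y_reactor time = 1.
Reduced cost of blend D: c₃ − yᵀa₃ = 7 − (2·5 + 1·1) = 7 − 11 = -4.

-4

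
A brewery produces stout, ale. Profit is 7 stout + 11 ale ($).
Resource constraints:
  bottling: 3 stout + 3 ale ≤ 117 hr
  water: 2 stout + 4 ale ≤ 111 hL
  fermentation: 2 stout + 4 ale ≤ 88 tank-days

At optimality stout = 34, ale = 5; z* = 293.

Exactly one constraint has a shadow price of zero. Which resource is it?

water

bottling: 117/117 (binding)
water: 88/111 (slack 23)
fermentation: 88/88 (binding)
By complementary slackness, a constraint with positive slack has shadow price 0 → water.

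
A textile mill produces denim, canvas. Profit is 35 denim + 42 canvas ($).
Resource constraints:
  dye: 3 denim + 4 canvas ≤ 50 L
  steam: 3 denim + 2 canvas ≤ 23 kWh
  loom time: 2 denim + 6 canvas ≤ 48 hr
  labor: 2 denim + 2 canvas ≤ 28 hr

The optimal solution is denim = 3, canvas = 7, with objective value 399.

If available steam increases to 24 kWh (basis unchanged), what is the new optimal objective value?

408

Check each constraint at x*: dye 37/50 (slack 13); steam 23/23 (tight); loom time 48/48 (tight); labor 20/28 (slack 8).
Since dye, labor are not tight, their duals are 0.
Dual feasibility on the basic columns requires 3·y_steam + 2·y_loom time = 35, 2·y_steam + 6·y_loom time = 42.
This yields shadow prices y_steam = 9, y_loom time = 4.
Δz = y_steam·Δb = 9 × (1) = 9, so new z* = 399 + 9 = 408.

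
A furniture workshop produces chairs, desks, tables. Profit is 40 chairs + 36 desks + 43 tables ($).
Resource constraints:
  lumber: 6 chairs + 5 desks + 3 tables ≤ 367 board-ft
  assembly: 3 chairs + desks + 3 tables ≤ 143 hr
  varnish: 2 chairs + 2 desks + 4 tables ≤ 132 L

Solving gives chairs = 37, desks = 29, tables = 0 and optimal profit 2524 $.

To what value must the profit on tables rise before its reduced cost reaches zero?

Binding: lumber and varnish. Non-binding: assembly (3 unused).
Since assembly is not tight, its dual is 0.
From A_Bᵀ y = c: 6·y_lumber + 2·y_varnish = 40; 5·y_lumber + 2·y_varnish = 36.
Solving: y_lumber = 4, y_varnish = 8.
tables enters the basis when its profit ≥ yᵀa₃ = 4·3 + 8·4 = 44.

44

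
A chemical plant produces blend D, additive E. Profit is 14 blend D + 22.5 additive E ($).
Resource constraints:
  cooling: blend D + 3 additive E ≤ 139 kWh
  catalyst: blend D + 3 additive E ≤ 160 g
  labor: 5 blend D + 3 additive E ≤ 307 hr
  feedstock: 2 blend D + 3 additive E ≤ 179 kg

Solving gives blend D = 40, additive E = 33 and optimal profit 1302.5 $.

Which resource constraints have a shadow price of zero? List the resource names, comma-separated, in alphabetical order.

catalyst, labor

cooling: 139/139 (binding)
catalyst: 139/160 (slack 21)
labor: 299/307 (slack 8)
feedstock: 179/179 (binding)
By complementary slackness, a constraint with positive slack has shadow price 0 → catalyst, labor.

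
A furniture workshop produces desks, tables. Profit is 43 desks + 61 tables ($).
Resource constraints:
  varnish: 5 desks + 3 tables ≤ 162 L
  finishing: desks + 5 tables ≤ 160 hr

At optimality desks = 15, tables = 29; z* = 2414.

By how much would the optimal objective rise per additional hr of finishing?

8

Both varnish and finishing are binding at x*.
From A_Bᵀ y = c: 5·y_varnish + 1·y_finishing = 43; 3·y_varnish + 5·y_finishing = 61.
Solving: y_varnish = 7, y_finishing = 8.
Shadow price of finishing = 8.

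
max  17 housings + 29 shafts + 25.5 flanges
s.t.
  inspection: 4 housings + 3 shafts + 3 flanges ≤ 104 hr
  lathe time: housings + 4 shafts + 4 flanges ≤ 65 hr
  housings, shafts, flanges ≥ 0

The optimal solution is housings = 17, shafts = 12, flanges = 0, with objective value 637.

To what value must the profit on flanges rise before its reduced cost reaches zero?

At the optimum: inspection uses 104 of 104 (binding); lathe time uses 65 of 65 (binding).
The binding rows give the dual system: 4·y_inspection + 1·y_lathe time = 17 and 3·y_inspection + 4·y_lathe time = 29.
Solving: y_inspection = 3, y_lathe time = 5.
flanges enters the basis when its profit ≥ yᵀa₃ = 3·3 + 5·4 = 29.

29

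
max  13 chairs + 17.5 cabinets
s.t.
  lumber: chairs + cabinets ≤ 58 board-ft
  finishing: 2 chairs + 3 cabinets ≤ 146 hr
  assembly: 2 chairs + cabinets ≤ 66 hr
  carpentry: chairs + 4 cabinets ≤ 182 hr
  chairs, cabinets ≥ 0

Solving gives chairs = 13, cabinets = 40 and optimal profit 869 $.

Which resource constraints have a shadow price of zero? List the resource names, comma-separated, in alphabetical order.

lumber: 53/58 (slack 5)
finishing: 146/146 (binding)
assembly: 66/66 (binding)
carpentry: 173/182 (slack 9)
By complementary slackness, a constraint with positive slack has shadow price 0 → carpentry, lumber.

carpentry, lumber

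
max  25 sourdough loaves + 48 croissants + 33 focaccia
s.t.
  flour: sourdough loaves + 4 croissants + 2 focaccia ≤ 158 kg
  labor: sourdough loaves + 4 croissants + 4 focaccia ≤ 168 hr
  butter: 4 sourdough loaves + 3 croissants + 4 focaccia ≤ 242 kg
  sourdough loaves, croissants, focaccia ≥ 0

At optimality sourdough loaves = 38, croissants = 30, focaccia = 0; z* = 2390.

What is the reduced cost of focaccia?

-1

Binding: flour and butter. Non-binding: labor (10 unused).
By complementary slackness, y = 0 for the non-binding constraint.
From A_Bᵀ y = c: 1·y_flour + 4·y_butter = 25; 4·y_flour + 3·y_butter = 48.
This yields shadow prices y_flour = 9, y_butter = 4.
Reduced cost of focaccia: c₃ − yᵀa₃ = 33 − (9·2 + 4·4) = 33 − 34 = -1.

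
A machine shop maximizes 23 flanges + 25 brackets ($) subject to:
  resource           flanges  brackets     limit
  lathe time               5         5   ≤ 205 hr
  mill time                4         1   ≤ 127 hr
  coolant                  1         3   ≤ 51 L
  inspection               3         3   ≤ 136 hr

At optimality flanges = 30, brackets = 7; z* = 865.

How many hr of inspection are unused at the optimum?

inspection used = 3·30 + 3·7 = 111; slack = 136 − 111 = 25.

25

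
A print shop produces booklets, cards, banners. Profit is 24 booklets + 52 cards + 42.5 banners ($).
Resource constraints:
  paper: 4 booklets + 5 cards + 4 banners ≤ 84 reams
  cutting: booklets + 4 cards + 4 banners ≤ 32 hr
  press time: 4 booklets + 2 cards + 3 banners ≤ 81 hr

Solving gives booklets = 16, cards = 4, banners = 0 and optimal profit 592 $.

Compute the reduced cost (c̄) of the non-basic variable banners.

At the optimum: paper uses 84 of 84 (binding); cutting uses 32 of 32 (binding); press time uses 72 of 81 (slack = 9).
Slack constraints have shadow price 0 (complementary slackness).
The binding rows give the dual system: 4·y_paper + 1·y_cutting = 24 and 5·y_paper + 4·y_cutting = 52.
This yields shadow prices y_paper = 4, y_cutting = 8.
Reduced cost of banners: c₃ − yᵀa₃ = 42.5 − (4·4 + 8·4) = 42.5 − 48 = -5.5.

-5.5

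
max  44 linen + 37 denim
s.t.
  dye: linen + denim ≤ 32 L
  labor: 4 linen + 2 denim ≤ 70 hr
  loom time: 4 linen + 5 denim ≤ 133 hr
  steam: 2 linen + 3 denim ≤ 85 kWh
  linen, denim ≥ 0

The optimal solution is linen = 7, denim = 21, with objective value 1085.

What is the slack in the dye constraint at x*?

dye used = 1·7 + 1·21 = 28; slack = 32 − 28 = 4.

4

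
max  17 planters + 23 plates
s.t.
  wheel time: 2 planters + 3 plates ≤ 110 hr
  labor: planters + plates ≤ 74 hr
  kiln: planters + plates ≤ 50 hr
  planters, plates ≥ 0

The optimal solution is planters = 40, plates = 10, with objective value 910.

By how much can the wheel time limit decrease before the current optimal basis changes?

Binding constraints: wheel time, kiln. The basis is B = [[2,3],[1,1]] with det -1.
Per unit decrease in wheel time, x* moves by d = (1, -1).
The basis stays optimal until plates reaches 0; allowable decrease = 10 hr.

10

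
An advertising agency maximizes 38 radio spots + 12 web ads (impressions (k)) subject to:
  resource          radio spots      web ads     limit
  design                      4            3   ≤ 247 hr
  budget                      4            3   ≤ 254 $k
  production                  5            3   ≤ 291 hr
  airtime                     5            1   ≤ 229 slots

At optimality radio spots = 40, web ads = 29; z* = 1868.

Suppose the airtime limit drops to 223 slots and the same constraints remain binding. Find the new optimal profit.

Binding: design and airtime. Non-binding: budget (7 unused), production (4 unused).
By complementary slackness, y = 0 for the non-binding constraints.
The binding rows give the dual system: 4·y_design + 5·y_airtime = 38 and 3·y_design + 1·y_airtime = 12.
→ y_design = 2 and y_airtime = 6.
Δz = y_airtime·Δb = 6 × (-6) = -36, so new z* = 1868 − 36 = 1832.

1832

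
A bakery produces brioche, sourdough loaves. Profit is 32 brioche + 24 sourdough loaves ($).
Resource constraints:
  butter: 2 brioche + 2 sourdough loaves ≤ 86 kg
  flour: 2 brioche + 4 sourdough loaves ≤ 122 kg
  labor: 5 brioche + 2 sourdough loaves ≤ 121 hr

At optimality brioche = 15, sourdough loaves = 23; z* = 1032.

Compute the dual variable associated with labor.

5

At the optimum: butter uses 76 of 86 (slack = 10); flour uses 122 of 122 (binding); labor uses 121 of 121 (binding).
By complementary slackness, y = 0 for the non-binding constraint.
The binding rows give the dual system: 2·y_flour + 5·y_labor = 32 and 4·y_flour + 2·y_labor = 24.
This yields shadow prices y_flour = 3.5, y_labor = 5.
Shadow price of labor = 5.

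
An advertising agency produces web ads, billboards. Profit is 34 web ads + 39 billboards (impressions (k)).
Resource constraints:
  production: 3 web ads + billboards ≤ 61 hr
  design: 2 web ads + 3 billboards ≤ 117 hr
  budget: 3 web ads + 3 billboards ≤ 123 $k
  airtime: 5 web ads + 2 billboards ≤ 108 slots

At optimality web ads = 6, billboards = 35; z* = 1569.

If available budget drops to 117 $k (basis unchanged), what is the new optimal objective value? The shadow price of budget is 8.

Δb = -6, so new z* = 1569 + (8)·(-6) = 1569 − 48 = 1521.

1521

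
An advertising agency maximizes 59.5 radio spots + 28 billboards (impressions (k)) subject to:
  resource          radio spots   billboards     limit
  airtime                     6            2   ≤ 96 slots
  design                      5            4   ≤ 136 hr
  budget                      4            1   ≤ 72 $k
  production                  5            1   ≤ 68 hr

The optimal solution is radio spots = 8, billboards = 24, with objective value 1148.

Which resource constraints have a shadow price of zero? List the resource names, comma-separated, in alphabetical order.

airtime: 96/96 (binding)
design: 136/136 (binding)
budget: 56/72 (slack 16)
production: 64/68 (slack 4)
By complementary slackness, a constraint with positive slack has shadow price 0 → budget, production.

budget, production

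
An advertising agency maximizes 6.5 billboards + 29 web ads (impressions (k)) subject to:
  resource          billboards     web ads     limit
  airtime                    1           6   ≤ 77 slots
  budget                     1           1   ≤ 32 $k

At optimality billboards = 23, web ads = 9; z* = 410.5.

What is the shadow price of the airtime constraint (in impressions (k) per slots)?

Both airtime and budget are binding at x*.
The binding rows give the dual system: 1·y_airtime + 1·y_budget = 6.5 and 6·y_airtime + 1·y_budget = 29.
This yields shadow prices y_airtime = 4.5, y_budget = 2.
Shadow price of airtime = 4.5.

4.5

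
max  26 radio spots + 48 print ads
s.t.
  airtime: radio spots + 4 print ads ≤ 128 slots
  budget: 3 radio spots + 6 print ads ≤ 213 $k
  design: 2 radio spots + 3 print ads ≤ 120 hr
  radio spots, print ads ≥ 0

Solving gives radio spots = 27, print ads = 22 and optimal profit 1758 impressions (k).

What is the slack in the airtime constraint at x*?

airtime used = 1·27 + 4·22 = 115; slack = 128 − 115 = 13.

13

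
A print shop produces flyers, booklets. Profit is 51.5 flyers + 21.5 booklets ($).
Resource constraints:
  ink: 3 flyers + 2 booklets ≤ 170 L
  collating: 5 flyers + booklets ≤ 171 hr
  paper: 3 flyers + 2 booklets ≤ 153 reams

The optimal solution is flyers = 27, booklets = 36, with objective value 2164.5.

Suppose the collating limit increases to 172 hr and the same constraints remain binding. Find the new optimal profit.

Binding: collating and paper. Non-binding: ink (17 unused).
By complementary slackness, y = 0 for the non-binding constraint.
The binding rows give the dual system: 5·y_collating + 3·y_paper = 51.5 and 1·y_collating + 2·y_paper = 21.5.
Solving: y_collating = 5.5, y_paper = 8.
Δz = y_collating·Δb = 5.5 × (1) = 5.5, so new z* = 2164.5 + 5.5 = 2170.

2170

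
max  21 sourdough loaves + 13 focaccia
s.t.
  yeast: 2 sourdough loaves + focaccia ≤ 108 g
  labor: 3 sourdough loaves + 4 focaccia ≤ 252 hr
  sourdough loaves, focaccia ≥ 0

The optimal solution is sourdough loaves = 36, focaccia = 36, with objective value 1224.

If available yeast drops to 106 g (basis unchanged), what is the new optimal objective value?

1206

At the optimum: yeast uses 108 of 108 (binding); labor uses 252 of 252 (binding).
Dual feasibility on the basic columns requires 2·y_yeast + 3·y_labor = 21, 1·y_yeast + 4·y_labor = 13.
Solving: y_yeast = 9, y_labor = 1.
Δz = y_yeast·Δb = 9 × (-2) = -18, so new z* = 1224 − 18 = 1206.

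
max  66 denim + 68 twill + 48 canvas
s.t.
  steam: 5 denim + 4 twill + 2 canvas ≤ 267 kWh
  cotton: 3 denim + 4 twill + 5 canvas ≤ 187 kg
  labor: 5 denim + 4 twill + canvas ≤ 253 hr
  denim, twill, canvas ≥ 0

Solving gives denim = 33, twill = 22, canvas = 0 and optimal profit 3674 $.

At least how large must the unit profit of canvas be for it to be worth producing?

Check each constraint at x*: steam 253/267 (slack 14); cotton 187/187 (tight); labor 253/253 (tight).
Slack constraints have shadow price 0 (complementary slackness).
Dual feasibility on the basic columns requires 3·y_cotton + 5·y_labor = 66, 4·y_cotton + 4·y_labor = 68.
Solving: y_cotton = 9.5, y_labor = 7.5.
canvas enters the basis when its profit ≥ yᵀa₃ = 9.5·5 + 7.5·1 = 55.

55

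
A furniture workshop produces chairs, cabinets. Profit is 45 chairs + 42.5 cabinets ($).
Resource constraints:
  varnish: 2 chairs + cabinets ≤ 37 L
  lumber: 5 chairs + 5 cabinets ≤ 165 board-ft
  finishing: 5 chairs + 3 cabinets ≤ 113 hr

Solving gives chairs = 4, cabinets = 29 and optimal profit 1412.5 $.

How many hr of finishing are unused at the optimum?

finishing used = 5·4 + 3·29 = 107; slack = 113 − 107 = 6.

6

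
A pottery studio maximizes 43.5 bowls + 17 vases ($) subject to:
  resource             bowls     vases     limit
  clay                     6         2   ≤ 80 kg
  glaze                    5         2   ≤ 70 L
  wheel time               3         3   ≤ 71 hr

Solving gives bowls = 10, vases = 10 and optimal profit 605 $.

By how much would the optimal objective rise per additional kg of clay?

Binding: clay and glaze. Non-binding: wheel time (11 unused).
By complementary slackness, y = 0 for the non-binding constraint.
From A_Bᵀ y = c: 6·y_clay + 5·y_glaze = 43.5; 2·y_clay + 2·y_glaze = 17.
→ y_clay = 1 and y_glaze = 7.5.
Shadow price of clay = 1.

1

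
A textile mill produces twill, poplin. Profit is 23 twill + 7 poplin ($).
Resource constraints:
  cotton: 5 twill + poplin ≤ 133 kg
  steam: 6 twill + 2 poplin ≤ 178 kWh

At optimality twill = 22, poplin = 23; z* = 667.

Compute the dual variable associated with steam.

At the optimum: cotton uses 133 of 133 (binding); steam uses 178 of 178 (binding).
From A_Bᵀ y = c: 5·y_cotton + 6·y_steam = 23; 1·y_cotton + 2·y_steam = 7.
→ y_cotton = 1 and y_steam = 3.
Shadow price of steam = 3.

3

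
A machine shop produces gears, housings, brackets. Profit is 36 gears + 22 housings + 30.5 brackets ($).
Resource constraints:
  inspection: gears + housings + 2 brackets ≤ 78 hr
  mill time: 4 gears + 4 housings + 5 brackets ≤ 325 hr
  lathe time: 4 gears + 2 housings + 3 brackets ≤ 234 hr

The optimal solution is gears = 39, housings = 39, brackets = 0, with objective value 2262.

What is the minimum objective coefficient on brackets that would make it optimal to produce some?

37

At the optimum: inspection uses 78 of 78 (binding); mill time uses 312 of 325 (slack = 13); lathe time uses 234 of 234 (binding).
By complementary slackness, y = 0 for the non-binding constraint.
Dual feasibility on the basic columns requires 1·y_inspection + 4·y_lathe time = 36, 1·y_inspection + 2·y_lathe time = 22.
→ y_inspection = 8 and y_lathe time = 7.
brackets enters the basis when its profit ≥ yᵀa₃ = 8·2 + 7·3 = 37.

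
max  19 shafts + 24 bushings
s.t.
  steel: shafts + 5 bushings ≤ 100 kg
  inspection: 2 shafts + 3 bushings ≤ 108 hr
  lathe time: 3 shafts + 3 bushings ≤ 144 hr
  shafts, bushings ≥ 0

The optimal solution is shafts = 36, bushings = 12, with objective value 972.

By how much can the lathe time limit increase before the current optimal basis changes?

Binding constraints: inspection, lathe time. The basis is B = [[2,3],[3,3]] with det -3.
Per unit increase in lathe time, x* moves by d = (1, -0.6667).
The basis stays optimal until bushings reaches 0; allowable increase = 18 hr.

18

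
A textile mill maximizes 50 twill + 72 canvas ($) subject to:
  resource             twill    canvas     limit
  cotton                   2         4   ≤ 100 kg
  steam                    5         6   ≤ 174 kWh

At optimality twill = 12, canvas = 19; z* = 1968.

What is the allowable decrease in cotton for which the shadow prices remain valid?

30.4

Binding constraints: cotton, steam. The basis is B = [[2,4],[5,6]] with det -8.
Per unit decrease in cotton, x* moves by d = (0.75, -0.625).
The basis stays optimal until canvas reaches 0; allowable decrease = 30.4 kg.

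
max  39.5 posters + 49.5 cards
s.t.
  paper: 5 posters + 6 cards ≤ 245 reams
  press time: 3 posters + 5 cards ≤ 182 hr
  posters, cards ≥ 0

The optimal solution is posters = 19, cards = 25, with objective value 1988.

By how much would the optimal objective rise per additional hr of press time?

1.5

Check each constraint at x*: paper 245/245 (tight); press time 182/182 (tight).
Dual feasibility on the basic columns requires 5·y_paper + 3·y_press time = 39.5, 6·y_paper + 5·y_press time = 49.5.
→ y_paper = 7 and y_press time = 1.5.
Shadow price of press time = 1.5.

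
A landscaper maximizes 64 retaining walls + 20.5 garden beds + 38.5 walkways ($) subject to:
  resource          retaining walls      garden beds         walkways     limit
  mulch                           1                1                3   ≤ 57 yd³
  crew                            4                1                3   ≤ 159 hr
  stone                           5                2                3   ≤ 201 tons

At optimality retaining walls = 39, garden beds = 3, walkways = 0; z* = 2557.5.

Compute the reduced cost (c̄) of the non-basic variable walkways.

Binding: crew and stone. Non-binding: mulch (15 unused).
By complementary slackness, y = 0 for the non-binding constraint.
Dual feasibility on the basic columns requires 4·y_crew + 5·y_stone = 64, 1·y_crew + 2·y_stone = 20.5.
→ y_crew = 8.5 and y_stone = 6.
Reduced cost of walkways: c₃ − yᵀa₃ = 38.5 − (8.5·3 + 6·3) = 38.5 − 43.5 = -5.

-5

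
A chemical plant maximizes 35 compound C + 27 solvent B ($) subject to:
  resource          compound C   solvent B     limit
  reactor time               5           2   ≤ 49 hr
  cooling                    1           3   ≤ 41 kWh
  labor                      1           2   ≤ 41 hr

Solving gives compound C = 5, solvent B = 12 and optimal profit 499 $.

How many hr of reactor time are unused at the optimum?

reactor time used = 5·5 + 2·12 = 49; slack = 49 − 49 = 0.

0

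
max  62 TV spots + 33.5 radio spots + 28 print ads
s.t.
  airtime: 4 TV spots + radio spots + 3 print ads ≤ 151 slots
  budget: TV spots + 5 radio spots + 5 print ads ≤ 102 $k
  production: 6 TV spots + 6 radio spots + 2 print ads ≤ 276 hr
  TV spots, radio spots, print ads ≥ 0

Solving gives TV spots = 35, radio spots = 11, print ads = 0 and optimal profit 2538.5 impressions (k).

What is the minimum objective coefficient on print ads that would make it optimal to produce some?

Check each constraint at x*: airtime 151/151 (tight); budget 90/102 (slack 12); production 276/276 (tight).
Since budget is not tight, its dual is 0.
From A_Bᵀ y = c: 4·y_airtime + 6·y_production = 62; 1·y_airtime + 6·y_production = 33.5.
→ y_airtime = 9.5 and y_production = 4.
print ads enters the basis when its profit ≥ yᵀa₃ = 9.5·3 + 4·2 = 36.5.

36.5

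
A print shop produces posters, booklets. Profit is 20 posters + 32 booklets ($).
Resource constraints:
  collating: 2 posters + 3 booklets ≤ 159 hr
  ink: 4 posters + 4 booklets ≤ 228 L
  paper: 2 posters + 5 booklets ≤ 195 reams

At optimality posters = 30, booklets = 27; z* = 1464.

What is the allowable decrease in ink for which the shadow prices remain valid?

Binding constraints: ink, paper. The basis is B = [[4,4],[2,5]] with det 12.
Per unit decrease in ink, x* moves by d = (-0.4167, 0.1667).
The basis stays optimal until posters reaches 0; allowable decrease = 72 L.

72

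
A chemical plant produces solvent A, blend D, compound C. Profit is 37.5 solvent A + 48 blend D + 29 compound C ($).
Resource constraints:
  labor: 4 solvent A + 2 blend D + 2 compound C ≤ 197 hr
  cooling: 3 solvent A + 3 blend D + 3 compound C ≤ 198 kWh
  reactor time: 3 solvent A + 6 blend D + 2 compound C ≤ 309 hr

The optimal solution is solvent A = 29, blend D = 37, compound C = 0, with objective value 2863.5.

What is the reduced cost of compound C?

-5

At the optimum: labor uses 190 of 197 (slack = 7); cooling uses 198 of 198 (binding); reactor time uses 309 of 309 (binding).
By complementary slackness, y = 0 for the non-binding constraint.
The binding rows give the dual system: 3·y_cooling + 3·y_reactor time = 37.5 and 3·y_cooling + 6·y_reactor time = 48.
This yields shadow prices y_cooling = 9, y_reactor time = 3.5.
Reduced cost of compound C: c₃ − yᵀa₃ = 29 − (9·3 + 3.5·2) = 29 − 34 = -5.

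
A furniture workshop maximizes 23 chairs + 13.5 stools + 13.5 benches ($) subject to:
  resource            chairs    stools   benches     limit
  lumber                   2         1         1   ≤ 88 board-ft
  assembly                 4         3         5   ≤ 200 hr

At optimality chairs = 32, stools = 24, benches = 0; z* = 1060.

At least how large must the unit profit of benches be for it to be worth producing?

Both lumber and assembly are binding at x*.
Dual feasibility on the basic columns requires 2·y_lumber + 4·y_assembly = 23, 1·y_lumber + 3·y_assembly = 13.5.
This yields shadow prices y_lumber = 7.5, y_assembly = 2.
benches enters the basis when its profit ≥ yᵀa₃ = 7.5·1 + 2·5 = 17.5.

17.5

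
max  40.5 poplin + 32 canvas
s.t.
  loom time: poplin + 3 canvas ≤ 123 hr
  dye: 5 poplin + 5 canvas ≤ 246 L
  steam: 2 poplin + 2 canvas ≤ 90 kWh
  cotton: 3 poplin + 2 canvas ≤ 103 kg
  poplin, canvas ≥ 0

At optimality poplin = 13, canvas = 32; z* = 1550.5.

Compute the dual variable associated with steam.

7.5

At the optimum: loom time uses 109 of 123 (slack = 14); dye uses 225 of 246 (slack = 21); steam uses 90 of 90 (binding); cotton uses 103 of 103 (binding).
By complementary slackness, y = 0 for the non-binding constraints.
The binding rows give the dual system: 2·y_steam + 3·y_cotton = 40.5 and 2·y_steam + 2·y_cotton = 32.
→ y_steam = 7.5 and y_cotton = 8.5.
Shadow price of steam = 7.5.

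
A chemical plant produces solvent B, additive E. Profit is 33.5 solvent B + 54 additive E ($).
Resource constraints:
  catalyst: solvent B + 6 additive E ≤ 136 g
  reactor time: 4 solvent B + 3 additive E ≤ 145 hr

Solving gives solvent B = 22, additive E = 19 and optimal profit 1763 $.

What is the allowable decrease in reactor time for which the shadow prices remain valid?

Binding constraints: catalyst, reactor time. The basis is B = [[1,6],[4,3]] with det -21.
Per unit decrease in reactor time, x* moves by d = (-0.2857, 0.0476).
The basis stays optimal until solvent B reaches 0; allowable decrease = 77 hr.

77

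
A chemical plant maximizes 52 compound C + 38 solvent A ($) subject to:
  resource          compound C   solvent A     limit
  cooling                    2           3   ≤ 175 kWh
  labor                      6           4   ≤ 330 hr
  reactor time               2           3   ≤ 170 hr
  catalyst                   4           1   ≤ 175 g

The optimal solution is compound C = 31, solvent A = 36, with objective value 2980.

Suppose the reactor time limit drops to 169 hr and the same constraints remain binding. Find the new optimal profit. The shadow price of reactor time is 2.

2978

Δb = -1, so new z* = 2980 + (2)·(-1) = 2980 − 2 = 2978.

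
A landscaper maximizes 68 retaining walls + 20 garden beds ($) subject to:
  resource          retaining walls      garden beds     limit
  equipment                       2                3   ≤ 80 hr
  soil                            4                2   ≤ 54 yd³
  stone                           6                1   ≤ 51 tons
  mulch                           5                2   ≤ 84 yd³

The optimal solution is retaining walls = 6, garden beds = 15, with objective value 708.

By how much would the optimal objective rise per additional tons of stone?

Binding: soil and stone. Non-binding: equipment (23 unused), mulch (24 unused).
By complementary slackness, y = 0 for the non-binding constraints.
Dual feasibility on the basic columns requires 4·y_soil + 6·y_stone = 68, 2·y_soil + 1·y_stone = 20.
This yields shadow prices y_soil = 6.5, y_stone = 7.
Shadow price of stone = 7.

7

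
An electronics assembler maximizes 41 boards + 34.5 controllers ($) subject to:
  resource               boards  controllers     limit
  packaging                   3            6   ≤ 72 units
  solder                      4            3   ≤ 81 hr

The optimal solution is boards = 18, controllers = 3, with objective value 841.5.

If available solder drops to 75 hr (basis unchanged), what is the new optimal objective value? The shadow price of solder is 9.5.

Δb = -6, so new z* = 841.5 + (9.5)·(-6) = 841.5 − 57 = 784.5.

784.5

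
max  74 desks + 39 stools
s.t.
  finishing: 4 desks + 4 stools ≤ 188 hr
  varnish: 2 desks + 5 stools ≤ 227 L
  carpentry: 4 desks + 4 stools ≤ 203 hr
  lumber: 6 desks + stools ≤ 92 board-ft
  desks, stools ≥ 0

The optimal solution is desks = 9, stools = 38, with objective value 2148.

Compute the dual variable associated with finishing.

8

Binding: finishing and lumber. Non-binding: varnish (19 unused), carpentry (15 unused).
Slack constraints have shadow price 0 (complementary slackness).
Dual feasibility on the basic columns requires 4·y_finishing + 6·y_lumber = 74, 4·y_finishing + 1·y_lumber = 39.
Solving: y_finishing = 8, y_lumber = 7.
Shadow price of finishing = 8.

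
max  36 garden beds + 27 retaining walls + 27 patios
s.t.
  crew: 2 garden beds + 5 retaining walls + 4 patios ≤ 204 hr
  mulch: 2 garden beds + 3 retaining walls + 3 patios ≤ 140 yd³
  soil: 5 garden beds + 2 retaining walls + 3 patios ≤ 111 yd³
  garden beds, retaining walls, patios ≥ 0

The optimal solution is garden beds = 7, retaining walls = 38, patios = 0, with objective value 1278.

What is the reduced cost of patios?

Check each constraint at x*: crew 204/204 (tight); mulch 128/140 (slack 12); soil 111/111 (tight).
By complementary slackness, y = 0 for the non-binding constraint.
Dual feasibility on the basic columns requires 2·y_crew + 5·y_soil = 36, 5·y_crew + 2·y_soil = 27.
This yields shadow prices y_crew = 3, y_soil = 6.
Reduced cost of patios: c₃ − yᵀa₃ = 27 − (3·4 + 6·3) = 27 − 30 = -3.

-3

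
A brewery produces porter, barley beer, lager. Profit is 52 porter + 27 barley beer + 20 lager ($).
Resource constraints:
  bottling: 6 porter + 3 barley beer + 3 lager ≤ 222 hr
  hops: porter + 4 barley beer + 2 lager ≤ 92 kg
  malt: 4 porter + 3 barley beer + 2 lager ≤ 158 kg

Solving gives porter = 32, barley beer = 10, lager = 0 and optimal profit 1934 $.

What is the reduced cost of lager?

-6

Binding: bottling and malt. Non-binding: hops (20 unused).
Slack constraints have shadow price 0 (complementary slackness).
The binding rows give the dual system: 6·y_bottling + 4·y_malt = 52 and 3·y_bottling + 3·y_malt = 27.
→ y_bottling = 8 and y_malt = 1.
Reduced cost of lager: c₃ − yᵀa₃ = 20 − (8·3 + 1·2) = 20 − 26 = -6.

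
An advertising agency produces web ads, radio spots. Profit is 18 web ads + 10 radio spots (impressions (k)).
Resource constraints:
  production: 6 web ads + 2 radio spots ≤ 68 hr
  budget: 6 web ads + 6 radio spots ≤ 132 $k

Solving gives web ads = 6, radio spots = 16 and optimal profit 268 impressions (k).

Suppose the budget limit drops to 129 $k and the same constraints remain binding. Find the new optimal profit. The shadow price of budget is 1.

Δb = -3, so new z* = 268 + (1)·(-3) = 268 − 3 = 265.

265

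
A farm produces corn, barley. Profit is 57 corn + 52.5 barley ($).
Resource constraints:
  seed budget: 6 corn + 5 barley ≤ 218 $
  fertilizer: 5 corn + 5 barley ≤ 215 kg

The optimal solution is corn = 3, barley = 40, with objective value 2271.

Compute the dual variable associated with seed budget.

4.5

Both seed budget and fertilizer are binding at x*.
From A_Bᵀ y = c: 6·y_seed budget + 5·y_fertilizer = 57; 5·y_seed budget + 5·y_fertilizer = 52.5.
This yields shadow prices y_seed budget = 4.5, y_fertilizer = 6.
Shadow price of seed budget = 4.5.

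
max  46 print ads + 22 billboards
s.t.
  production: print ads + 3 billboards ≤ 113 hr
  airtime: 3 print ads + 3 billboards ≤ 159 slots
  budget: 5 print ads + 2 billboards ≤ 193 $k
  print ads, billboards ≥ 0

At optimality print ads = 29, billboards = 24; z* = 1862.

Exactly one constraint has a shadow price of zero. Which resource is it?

production

production: 101/113 (slack 12)
airtime: 159/159 (binding)
budget: 193/193 (binding)
By complementary slackness, a constraint with positive slack has shadow price 0 → production.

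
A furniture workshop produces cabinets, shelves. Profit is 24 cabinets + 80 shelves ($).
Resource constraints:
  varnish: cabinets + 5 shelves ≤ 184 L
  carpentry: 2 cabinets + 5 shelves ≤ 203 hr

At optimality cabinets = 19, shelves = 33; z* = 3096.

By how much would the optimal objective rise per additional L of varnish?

8

Check each constraint at x*: varnish 184/184 (tight); carpentry 203/203 (tight).
Dual feasibility on the basic columns requires 1·y_varnish + 2·y_carpentry = 24, 5·y_varnish + 5·y_carpentry = 80.
This yields shadow prices y_varnish = 8, y_carpentry = 8.
Shadow price of varnish = 8.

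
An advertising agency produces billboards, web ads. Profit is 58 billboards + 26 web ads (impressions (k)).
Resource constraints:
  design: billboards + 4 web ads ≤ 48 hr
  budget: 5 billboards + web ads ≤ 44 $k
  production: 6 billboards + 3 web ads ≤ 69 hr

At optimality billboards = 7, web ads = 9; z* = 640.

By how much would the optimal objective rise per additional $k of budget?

At the optimum: design uses 43 of 48 (slack = 5); budget uses 44 of 44 (binding); production uses 69 of 69 (binding).
By complementary slackness, y = 0 for the non-binding constraint.
Dual feasibility on the basic columns requires 5·y_budget + 6·y_production = 58, 1·y_budget + 3·y_production = 26.
→ y_budget = 2 and y_production = 8.
Shadow price of budget = 2.

2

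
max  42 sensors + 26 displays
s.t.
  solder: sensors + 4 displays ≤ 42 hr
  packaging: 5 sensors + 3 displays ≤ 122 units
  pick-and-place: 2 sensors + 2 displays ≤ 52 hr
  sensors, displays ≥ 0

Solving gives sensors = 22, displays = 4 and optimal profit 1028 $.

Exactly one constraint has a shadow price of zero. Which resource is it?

solder

solder: 38/42 (slack 4)
packaging: 122/122 (binding)
pick-and-place: 52/52 (binding)
By complementary slackness, a constraint with positive slack has shadow price 0 → solder.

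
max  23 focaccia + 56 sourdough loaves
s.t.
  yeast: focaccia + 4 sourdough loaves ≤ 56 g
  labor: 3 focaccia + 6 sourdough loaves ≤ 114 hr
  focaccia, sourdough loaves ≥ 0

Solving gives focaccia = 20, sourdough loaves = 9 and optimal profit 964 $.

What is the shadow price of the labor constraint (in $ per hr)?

Check each constraint at x*: yeast 56/56 (tight); labor 114/114 (tight).
Dual feasibility on the basic columns requires 1·y_yeast + 3·y_labor = 23, 4·y_yeast + 6·y_labor = 56.
→ y_yeast = 5 and y_labor = 6.
Shadow price of labor = 6.

6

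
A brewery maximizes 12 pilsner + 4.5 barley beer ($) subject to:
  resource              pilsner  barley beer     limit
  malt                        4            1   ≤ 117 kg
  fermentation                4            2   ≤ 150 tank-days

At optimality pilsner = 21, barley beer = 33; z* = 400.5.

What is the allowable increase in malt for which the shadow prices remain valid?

33

Binding constraints: malt, fermentation. The basis is B = [[4,1],[4,2]] with det 4.
Per unit increase in malt, x* moves by d = (0.5, -1).
The basis stays optimal until barley beer reaches 0; allowable increase = 33 kg.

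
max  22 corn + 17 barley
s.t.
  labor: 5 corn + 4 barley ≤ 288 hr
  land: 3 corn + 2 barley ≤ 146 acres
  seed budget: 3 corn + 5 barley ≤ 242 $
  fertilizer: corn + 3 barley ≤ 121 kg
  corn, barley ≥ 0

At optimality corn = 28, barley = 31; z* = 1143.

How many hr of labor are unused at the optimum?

24

labor used = 5·28 + 4·31 = 264; slack = 288 − 264 = 24.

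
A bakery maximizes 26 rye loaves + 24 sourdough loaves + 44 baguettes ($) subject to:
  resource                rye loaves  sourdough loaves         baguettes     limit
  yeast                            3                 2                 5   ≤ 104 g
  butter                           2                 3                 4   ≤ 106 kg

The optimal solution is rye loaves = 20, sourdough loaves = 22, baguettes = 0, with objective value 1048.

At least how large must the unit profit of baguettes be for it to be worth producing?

Both yeast and butter are binding at x*.
The binding rows give the dual system: 3·y_yeast + 2·y_butter = 26 and 2·y_yeast + 3·y_butter = 24.
This yields shadow prices y_yeast = 6, y_butter = 4.
baguettes enters the basis when its profit ≥ yᵀa₃ = 6·5 + 4·4 = 46.

46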